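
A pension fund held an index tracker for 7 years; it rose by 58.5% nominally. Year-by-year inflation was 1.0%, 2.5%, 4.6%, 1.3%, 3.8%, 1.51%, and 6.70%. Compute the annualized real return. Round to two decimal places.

Cumulative inflation factor: 1.010 × 1.025 × 1.046 × 1.013 × 1.038 × 1.0151 × 1.0670 ≈ 1.23327.
Nominal growth factor: 1.58500. Real growth factor = 1.58500 / 1.23327 ≈ 1.28520.
Annualized: 1.28520^(1/7) − 1 ≈ 0.03650.

3.65%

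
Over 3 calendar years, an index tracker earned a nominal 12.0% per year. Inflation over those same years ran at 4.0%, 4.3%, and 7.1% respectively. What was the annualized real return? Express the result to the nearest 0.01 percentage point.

6.54%

Cumulative inflation factor: 1.040 × 1.043 × 1.071 ≈ 1.16174.
Nominal growth factor: 1.40493. Real growth factor = 1.40493 / 1.16174 ≈ 1.20934.
Annualized: 1.20934^(1/3) − 1 ≈ 0.06541.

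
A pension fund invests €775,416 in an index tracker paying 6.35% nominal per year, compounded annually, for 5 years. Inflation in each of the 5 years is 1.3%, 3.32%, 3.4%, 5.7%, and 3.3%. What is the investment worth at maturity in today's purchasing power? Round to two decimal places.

Nominal value at maturity: €775,416 × (1 + 6.35%)^5 ≈ €1,054,926.57.
Price-level factor over 5 years: 1.013 × 1.0332 × 1.034 × 1.057 × 1.033 ≈ 1.1816522614.
Dividing the nominal maturity value by the price-level factor gives the value in today's money.

€892,755.51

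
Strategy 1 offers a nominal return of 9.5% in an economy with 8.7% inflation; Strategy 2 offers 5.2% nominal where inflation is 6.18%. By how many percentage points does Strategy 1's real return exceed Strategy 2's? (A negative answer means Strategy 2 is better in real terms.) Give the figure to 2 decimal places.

Strategy 1 real return: 1.095/1.087 − 1 = 0.736%.
Strategy 2 real return: 1.052/1.0618 − 1 = -0.923%.
Difference: 0.736 − (-0.923) = 1.659 pp.

1.66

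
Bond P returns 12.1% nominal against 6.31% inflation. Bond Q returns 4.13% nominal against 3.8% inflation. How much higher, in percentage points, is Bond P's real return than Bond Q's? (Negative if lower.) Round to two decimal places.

Bond P real return: 1.121/1.0631 − 1 = 5.446%.
Bond Q real return: 1.0413/1.038 − 1 = 0.318%.
Difference: 5.446 − 0.318 = 5.128 pp.

5.13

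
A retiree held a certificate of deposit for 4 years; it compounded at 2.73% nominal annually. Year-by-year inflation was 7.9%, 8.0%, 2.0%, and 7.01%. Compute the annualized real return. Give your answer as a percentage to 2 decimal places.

-3.27%

Cumulative inflation factor: 1.079 × 1.080 × 1.020 × 1.0701 ≈ 1.27195.
Nominal growth factor: 1.11375. Real growth factor = 1.11375 / 1.27195 ≈ 0.87563.
Annualized: 0.87563^(1/4) − 1 ≈ -0.03266.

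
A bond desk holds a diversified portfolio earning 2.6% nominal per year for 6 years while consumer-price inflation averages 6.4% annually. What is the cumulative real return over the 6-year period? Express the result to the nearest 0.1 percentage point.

The annual real rate is (1+2.6%)/(1+6.4%) − 1 = -3.5714%.
Compounded over 6 years: (1 + -0.035714)^6 − 1 ≈ -0.19604.

-19.6%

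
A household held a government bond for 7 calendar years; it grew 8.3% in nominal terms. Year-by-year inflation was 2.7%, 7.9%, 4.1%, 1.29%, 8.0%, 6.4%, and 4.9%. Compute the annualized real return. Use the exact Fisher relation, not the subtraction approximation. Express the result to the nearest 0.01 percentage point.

Cumulative inflation factor: 1.027 × 1.079 × 1.041 × 1.0129 × 1.080 × 1.064 × 1.049 ≈ 1.40848.
Nominal growth factor: 1.08300. Real growth factor = 1.08300 / 1.40848 ≈ 0.76892.
Annualized: 0.76892^(1/7) − 1 ≈ -0.03684.

-3.68%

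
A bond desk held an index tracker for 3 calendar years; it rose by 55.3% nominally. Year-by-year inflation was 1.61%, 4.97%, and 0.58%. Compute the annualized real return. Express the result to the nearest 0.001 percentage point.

Cumulative inflation factor: 1.0161 × 1.0497 × 1.0058 ≈ 1.07279.
Nominal growth factor: 1.55300. Real growth factor = 1.55300 / 1.07279 ≈ 1.44763.
Annualized: 1.44763^(1/3) − 1 ≈ 0.13123.

13.123%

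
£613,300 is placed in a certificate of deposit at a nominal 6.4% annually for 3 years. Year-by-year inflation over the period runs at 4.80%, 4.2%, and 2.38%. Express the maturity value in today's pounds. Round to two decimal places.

Nominal value at maturity: £613,300 × (1 + 6.4%)^3 ≈ £738,750.60.
Price-level factor over 3 years: 1.0480 × 1.042 × 1.0238 = 1.1180059808.
The maturity value deflated by that factor is the answer in today's purchasing power.

£660,775.18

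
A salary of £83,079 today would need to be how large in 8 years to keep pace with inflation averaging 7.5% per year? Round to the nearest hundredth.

Cumulative price-level factor: (1+7.5%)^8 ≈ 1.7834778256.
The nominal amount required is £83,079 scaled up by that factor.

£148,169.55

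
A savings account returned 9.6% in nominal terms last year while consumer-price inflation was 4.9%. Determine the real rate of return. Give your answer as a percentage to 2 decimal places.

Real return via the Fisher equation: (1 + 9.6%)/(1 + 4.9%) − 1 = 1.096/1.049 − 1 ≈ 0.04480.

4.48%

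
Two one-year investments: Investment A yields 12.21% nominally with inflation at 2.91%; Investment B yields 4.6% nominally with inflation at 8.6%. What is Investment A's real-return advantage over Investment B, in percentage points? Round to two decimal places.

12.72

Investment A real return: 1.1221/1.0291 − 1 = 9.037%.
Investment B real return: 1.046/1.086 − 1 = -3.683%.
Difference: 9.037 − (-3.683) = 12.720 pp.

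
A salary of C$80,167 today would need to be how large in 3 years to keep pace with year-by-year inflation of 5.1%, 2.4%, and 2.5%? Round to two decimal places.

Cumulative price-level factor: 1.051 × 1.024 × 1.025 = 1.1031296.
Multiplying C$80,167 by the price-level factor gives the future nominal sum.

C$88,434.59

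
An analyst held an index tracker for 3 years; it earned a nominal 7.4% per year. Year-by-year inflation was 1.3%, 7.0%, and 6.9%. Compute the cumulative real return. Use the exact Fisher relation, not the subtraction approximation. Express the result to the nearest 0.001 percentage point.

6.916%

Cumulative inflation factor: 1.013 × 1.070 × 1.069 ≈ 1.15870.
Nominal growth factor: 1.23883. Real growth factor = 1.23883 / 1.15870 ≈ 1.06916.
Total real return ≈ 6.9158%.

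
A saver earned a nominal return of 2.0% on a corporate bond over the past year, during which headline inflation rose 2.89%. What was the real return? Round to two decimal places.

Real return via the Fisher equation: (1 + 2.0%)/(1 + 2.89%) − 1 = 1.020/1.0289 − 1 ≈ -0.00865.

-0.87%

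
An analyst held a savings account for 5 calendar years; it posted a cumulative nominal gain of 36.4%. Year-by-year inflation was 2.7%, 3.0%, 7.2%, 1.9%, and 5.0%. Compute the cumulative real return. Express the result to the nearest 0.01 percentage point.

Cumulative inflation factor: 1.027 × 1.030 × 1.072 × 1.019 × 1.050 ≈ 1.21329.
Nominal growth factor: 1.36400. Real growth factor = 1.36400 / 1.21329 ≈ 1.12421.
Total real return ≈ 12.4213%.

12.42%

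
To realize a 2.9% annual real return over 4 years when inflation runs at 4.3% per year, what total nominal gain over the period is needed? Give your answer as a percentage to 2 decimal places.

Required annual nominal rate: (1+2.9%)(1+4.3%) − 1 = 7.3247%.
Cumulative over 4 years: (1 + 0.073247)^4 − 1 ≈ 0.32678.

32.68%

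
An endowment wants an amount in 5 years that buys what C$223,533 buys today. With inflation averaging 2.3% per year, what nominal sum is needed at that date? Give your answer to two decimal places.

C$250,449.30

Cumulative price-level factor: (1+2.3%)^5 ≈ 1.1204130756.
Multiplying C$223,533 by the price-level factor gives the future nominal sum.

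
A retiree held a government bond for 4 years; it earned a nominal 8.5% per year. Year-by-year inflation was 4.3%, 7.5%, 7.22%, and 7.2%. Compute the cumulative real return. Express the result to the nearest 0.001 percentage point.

7.536%

Cumulative inflation factor: 1.043 × 1.075 × 1.0722 × 1.072 ≈ 1.28873.
Nominal growth factor: 1.38586. Real growth factor = 1.38586 / 1.28873 ≈ 1.07536.
Total real return ≈ 7.5364%.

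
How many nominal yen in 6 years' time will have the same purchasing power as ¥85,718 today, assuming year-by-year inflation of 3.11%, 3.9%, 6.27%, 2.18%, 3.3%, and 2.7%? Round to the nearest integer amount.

¥105,788

Cumulative price-level factor: 1.0311 × 1.039 × 1.0627 × 1.0218 × 1.033 × 1.027 ≈ 1.2341378684.
Multiplying ¥85,718 by the price-level factor gives the future nominal sum.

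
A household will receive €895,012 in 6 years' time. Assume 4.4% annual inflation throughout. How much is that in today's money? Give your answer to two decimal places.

Price-level factor over 6 years: (1 + 4.4%)^6 ≈ 1.2948008982.
Purchasing power today: €895,012 divided by that factor.

€691,235.23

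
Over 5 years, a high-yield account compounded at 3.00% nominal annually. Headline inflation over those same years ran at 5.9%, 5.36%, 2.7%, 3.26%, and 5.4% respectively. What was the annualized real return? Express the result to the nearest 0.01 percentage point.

Cumulative inflation factor: 1.059 × 1.0536 × 1.027 × 1.0326 × 1.054 ≈ 1.24714.
Nominal growth factor: 1.15927. Real growth factor = 1.15927 / 1.24714 ≈ 0.92955.
Annualized: 0.92955^(1/5) − 1 ≈ -0.01451.

-1.45%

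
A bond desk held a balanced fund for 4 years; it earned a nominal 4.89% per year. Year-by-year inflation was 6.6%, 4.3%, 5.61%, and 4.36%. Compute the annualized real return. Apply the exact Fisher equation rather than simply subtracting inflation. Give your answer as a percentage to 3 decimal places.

Cumulative inflation factor: 1.066 × 1.043 × 1.0561 × 1.0436 ≈ 1.22541.
Nominal growth factor: 1.21042. Real growth factor = 1.21042 / 1.22541 ≈ 0.98777.
Annualized: 0.98777^(1/4) − 1 ≈ -0.00307.

-0.307%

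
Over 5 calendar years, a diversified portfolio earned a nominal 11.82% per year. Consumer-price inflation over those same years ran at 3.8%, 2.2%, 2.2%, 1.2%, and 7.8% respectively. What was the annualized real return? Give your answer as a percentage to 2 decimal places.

Cumulative inflation factor: 1.038 × 1.022 × 1.022 × 1.012 × 1.078 ≈ 1.18276.
Nominal growth factor: 1.74823. Real growth factor = 1.74823 / 1.18276 ≈ 1.47808.
Annualized: 1.47808^(1/5) − 1 ≈ 0.08128.

8.13%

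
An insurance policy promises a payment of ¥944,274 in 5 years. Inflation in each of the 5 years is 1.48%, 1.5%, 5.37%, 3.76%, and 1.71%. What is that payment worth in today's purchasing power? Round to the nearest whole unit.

Price-level factor over 5 years: 1.0148 × 1.015 × 1.0537 × 1.0376 × 1.0171 ≈ 1.1453997876.
Purchasing power today: ¥944,274 divided by that factor.

¥824,406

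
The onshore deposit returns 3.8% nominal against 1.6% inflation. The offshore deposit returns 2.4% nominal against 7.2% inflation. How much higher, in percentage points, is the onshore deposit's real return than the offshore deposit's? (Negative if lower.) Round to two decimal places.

The onshore deposit real return: 1.038/1.016 − 1 = 2.165%.
The offshore deposit real return: 1.024/1.072 − 1 = -4.478%.
Difference: 2.165 − (-4.478) = 6.643 pp.

6.64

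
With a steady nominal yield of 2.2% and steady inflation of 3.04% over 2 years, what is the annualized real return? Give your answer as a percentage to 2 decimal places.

With constant rates the annual real return is the same each year: (1+2.2%)/(1+3.04%) − 1 = -0.00815.

-0.82%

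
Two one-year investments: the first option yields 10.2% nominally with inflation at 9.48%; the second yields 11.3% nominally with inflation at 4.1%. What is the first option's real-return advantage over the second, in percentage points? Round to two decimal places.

The first option real return: 1.102/1.0948 − 1 = 0.658%.
The second real return: 1.113/1.041 − 1 = 6.916%.
Difference: 0.658 − 6.916 = -6.258 pp.

-6.26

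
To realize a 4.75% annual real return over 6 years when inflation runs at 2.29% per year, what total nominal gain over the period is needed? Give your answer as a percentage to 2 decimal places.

Required annual nominal rate: (1+4.75%)(1+2.29%) − 1 = 7.148775%.
Cumulative over 6 years: (1 + 0.07148775)^6 − 1 ≈ 0.51329.

51.33%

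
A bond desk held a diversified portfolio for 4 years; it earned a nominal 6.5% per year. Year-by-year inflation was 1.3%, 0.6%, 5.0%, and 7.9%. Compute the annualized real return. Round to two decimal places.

Cumulative inflation factor: 1.013 × 1.006 × 1.050 × 1.079 ≈ 1.15456.
Nominal growth factor: 1.28647. Real growth factor = 1.28647 / 1.15456 ≈ 1.11424.
Annualized: 1.11424^(1/4) − 1 ≈ 0.02741.

2.74%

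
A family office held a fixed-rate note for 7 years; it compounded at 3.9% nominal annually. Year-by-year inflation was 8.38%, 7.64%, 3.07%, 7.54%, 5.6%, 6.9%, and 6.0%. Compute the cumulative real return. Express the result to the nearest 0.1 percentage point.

Cumulative inflation factor: 1.0838 × 1.0764 × 1.0307 × 1.0754 × 1.056 × 1.069 × 1.060 ≈ 1.54729.
Nominal growth factor: 1.30710. Real growth factor = 1.30710 / 1.54729 ≈ 0.84477.
Total real return ≈ -15.5234%.

-15.5%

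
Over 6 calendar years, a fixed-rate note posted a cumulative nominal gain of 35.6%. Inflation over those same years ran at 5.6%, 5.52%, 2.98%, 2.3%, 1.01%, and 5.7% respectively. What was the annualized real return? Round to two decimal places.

1.32%

Cumulative inflation factor: 1.056 × 1.0552 × 1.0298 × 1.023 × 1.0101 × 1.057 ≈ 1.25333.
Nominal growth factor: 1.35600. Real growth factor = 1.35600 / 1.25333 ≈ 1.08191.
Annualized: 1.08191^(1/6) − 1 ≈ 0.01321.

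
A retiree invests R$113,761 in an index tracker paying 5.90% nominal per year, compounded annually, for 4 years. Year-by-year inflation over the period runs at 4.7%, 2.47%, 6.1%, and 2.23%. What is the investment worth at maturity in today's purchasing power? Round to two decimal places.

R$122,953.27

Nominal value at maturity: R$113,761 × (1 + 5.90%)^4 ≈ R$143,079.44.
Price-level factor over 4 years: 1.047 × 1.0247 × 1.061 × 1.0223 ≈ 1.1636896257.
Dividing the nominal maturity value by the price-level factor gives the value in today's money.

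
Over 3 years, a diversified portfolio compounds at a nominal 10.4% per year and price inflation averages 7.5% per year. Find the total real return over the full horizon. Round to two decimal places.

The annual real rate is (1+10.4%)/(1+7.5%) − 1 = 2.6977%.
Compounded over 3 years: (1 + 0.026977)^3 − 1 ≈ 0.08313.

8.31%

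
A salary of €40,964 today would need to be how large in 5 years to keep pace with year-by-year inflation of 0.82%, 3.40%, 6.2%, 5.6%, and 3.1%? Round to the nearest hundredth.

Cumulative price-level factor: 1.0082 × 1.0340 × 1.062 × 1.056 × 1.031 ≈ 1.2053532191.
The nominal amount required is €40,964 scaled up by that factor.

€49,376.09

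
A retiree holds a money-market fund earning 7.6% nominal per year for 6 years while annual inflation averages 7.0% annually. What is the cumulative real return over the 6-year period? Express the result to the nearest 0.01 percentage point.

The annual real rate is (1+7.6%)/(1+7.0%) − 1 = 0.5607%.
Compounded over 6 years: (1 + 0.005607)^6 − 1 ≈ 0.03412.

3.41%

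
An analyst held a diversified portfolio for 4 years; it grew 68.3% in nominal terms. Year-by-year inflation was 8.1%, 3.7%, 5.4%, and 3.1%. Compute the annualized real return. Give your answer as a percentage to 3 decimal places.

Cumulative inflation factor: 1.081 × 1.037 × 1.054 × 1.031 ≈ 1.21816.
Nominal growth factor: 1.68300. Real growth factor = 1.68300 / 1.21816 ≈ 1.38159.
Annualized: 1.38159^(1/4) − 1 ≈ 0.08416.

8.416%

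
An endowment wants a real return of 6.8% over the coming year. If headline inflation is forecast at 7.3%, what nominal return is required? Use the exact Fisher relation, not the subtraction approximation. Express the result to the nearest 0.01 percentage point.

By the Fisher equation, 1 + r_nom = (1 + 6.8%)(1 + 7.3%) = 1.068 × 1.073 = 1.145964.
So r_nom = 14.5964%.

14.60%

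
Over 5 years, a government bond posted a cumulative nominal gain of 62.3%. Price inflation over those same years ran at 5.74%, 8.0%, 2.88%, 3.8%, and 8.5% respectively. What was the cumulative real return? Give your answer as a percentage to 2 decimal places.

22.66%

Cumulative inflation factor: 1.0574 × 1.080 × 1.0288 × 1.038 × 1.085 ≈ 1.32319.
Nominal growth factor: 1.62300. Real growth factor = 1.62300 / 1.32319 ≈ 1.22658.
Total real return ≈ 22.6584%.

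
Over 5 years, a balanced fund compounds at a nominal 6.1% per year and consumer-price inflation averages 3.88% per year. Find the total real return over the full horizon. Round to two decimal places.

11.15%

The annual real rate is (1+6.1%)/(1+3.88%) − 1 = 2.1371%.
Compounded over 5 years: (1 + 0.021371)^5 − 1 ≈ 0.11152.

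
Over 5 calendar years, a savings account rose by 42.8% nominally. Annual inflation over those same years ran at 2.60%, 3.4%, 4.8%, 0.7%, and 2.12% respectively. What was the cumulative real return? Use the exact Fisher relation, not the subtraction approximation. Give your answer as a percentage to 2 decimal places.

24.90%

Cumulative inflation factor: 1.0260 × 1.034 × 1.048 × 1.007 × 1.0212 ≈ 1.14332.
Nominal growth factor: 1.42800. Real growth factor = 1.42800 / 1.14332 ≈ 1.24899.
Total real return ≈ 24.8989%.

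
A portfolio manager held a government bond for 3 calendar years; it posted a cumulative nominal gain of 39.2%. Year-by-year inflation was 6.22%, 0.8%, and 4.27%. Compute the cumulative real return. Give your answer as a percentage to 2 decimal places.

Cumulative inflation factor: 1.0622 × 1.008 × 1.0427 ≈ 1.11642.
Nominal growth factor: 1.39200. Real growth factor = 1.39200 / 1.11642 ≈ 1.24685.
Total real return ≈ 24.6847%.

24.68%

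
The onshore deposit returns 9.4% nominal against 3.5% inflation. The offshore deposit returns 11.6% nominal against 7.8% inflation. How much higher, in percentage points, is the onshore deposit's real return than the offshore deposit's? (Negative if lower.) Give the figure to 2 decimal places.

2.18

The onshore deposit real return: 1.094/1.035 − 1 = 5.700%.
The offshore deposit real return: 1.116/1.078 − 1 = 3.525%.
Difference: 5.700 − 3.525 = 2.175 pp.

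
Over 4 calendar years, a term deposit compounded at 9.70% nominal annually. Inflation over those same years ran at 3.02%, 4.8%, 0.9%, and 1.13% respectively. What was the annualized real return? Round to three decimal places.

7.076%

Cumulative inflation factor: 1.0302 × 1.048 × 1.009 × 1.0113 ≈ 1.10168.
Nominal growth factor: 1.44819. Real growth factor = 1.44819 / 1.10168 ≈ 1.31454.
Annualized: 1.31454^(1/4) − 1 ≈ 0.07076.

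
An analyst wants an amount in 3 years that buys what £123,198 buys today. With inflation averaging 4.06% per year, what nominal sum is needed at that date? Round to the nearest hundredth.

Cumulative price-level factor: (1+4.06%)^3 ≈ 1.1268120034.
Multiplying £123,198 by the price-level factor gives the future nominal sum.

£138,820.99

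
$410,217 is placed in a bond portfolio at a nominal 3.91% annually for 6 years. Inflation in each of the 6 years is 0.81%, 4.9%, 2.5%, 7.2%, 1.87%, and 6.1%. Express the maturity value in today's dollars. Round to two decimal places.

Nominal value at maturity: $410,217 × (1 + 3.91%)^6 ≈ $516,366.10.
Price-level factor over 6 years: 1.0081 × 1.049 × 1.025 × 1.072 × 1.0187 × 1.061 ≈ 1.2559126758.
Dividing the nominal maturity value by the price-level factor gives the value in today's money.

$411,148.09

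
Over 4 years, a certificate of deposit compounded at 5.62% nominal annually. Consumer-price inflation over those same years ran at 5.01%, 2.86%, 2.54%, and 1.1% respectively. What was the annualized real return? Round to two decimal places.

2.68%

Cumulative inflation factor: 1.0501 × 1.0286 × 1.0254 × 1.011 ≈ 1.11975.
Nominal growth factor: 1.24447. Real growth factor = 1.24447 / 1.11975 ≈ 1.11138.
Annualized: 1.11138^(1/4) − 1 ≈ 0.02675.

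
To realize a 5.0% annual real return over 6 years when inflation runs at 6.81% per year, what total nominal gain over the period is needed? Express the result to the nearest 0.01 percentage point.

Required annual nominal rate: (1+5.0%)(1+6.81%) − 1 = 12.1505%.
Cumulative over 6 years: (1 + 0.121505)^6 − 1 ≈ 0.98979.

98.98%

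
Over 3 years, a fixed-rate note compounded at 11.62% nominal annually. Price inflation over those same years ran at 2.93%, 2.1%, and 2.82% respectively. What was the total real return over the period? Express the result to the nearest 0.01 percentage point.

Cumulative inflation factor: 1.0293 × 1.021 × 1.0282 ≈ 1.08055.
Nominal growth factor: 1.39068. Real growth factor = 1.39068 / 1.08055 ≈ 1.28701.
Total real return ≈ 28.7006%.

28.70%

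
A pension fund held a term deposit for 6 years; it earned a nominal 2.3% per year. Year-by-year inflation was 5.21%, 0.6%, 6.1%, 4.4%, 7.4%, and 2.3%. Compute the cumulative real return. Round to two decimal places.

Cumulative inflation factor: 1.0521 × 1.006 × 1.061 × 1.044 × 1.074 × 1.023 ≈ 1.28810.
Nominal growth factor: 1.14618. Real growth factor = 1.14618 / 1.28810 ≈ 0.88982.
Total real return ≈ -11.0178%.

-11.02%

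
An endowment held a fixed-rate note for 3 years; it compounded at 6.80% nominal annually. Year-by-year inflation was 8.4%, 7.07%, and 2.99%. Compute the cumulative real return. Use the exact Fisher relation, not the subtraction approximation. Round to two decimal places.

1.91%

Cumulative inflation factor: 1.084 × 1.0707 × 1.0299 ≈ 1.19534.
Nominal growth factor: 1.21819. Real growth factor = 1.21819 / 1.19534 ≈ 1.01911.
Total real return ≈ 1.9111%.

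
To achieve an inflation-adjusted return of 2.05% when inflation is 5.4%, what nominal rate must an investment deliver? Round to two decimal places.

By the Fisher equation, 1 + r_nom = (1 + 2.05%)(1 + 5.4%) = 1.0205 × 1.054 = 1.075607.
So r_nom = 7.5607%.

7.56%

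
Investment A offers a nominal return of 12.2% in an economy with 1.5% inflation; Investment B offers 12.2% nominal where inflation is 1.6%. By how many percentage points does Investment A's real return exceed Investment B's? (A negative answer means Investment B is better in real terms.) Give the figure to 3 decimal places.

Investment A real return: 1.122/1.015 − 1 = 10.5419%.
Investment B real return: 1.122/1.016 − 1 = 10.4331%.
Difference: 10.5419 − 10.4331 = 0.1088 pp.

0.109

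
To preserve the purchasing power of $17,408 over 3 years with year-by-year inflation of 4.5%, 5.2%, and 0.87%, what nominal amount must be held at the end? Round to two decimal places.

$19,303.81

Cumulative price-level factor: 1.045 × 1.052 × 1.0087 = 1.108904258.
The nominal amount required is $17,408 scaled up by that factor.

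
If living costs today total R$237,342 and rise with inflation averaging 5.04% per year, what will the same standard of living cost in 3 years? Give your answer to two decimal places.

Cumulative price-level factor: (1+5.04%)^3 ≈ 1.1589485041.
The nominal amount required is R$237,342 scaled up by that factor.

R$275,067.16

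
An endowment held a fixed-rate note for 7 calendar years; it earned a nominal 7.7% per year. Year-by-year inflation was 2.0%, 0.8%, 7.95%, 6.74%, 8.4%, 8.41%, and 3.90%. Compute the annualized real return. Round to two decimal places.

2.17%

Cumulative inflation factor: 1.020 × 1.008 × 1.0795 × 1.0674 × 1.084 × 1.0841 × 1.0390 ≈ 1.44652.
Nominal growth factor: 1.68078. Real growth factor = 1.68078 / 1.44652 ≈ 1.16194.
Annualized: 1.16194^(1/7) − 1 ≈ 0.02167.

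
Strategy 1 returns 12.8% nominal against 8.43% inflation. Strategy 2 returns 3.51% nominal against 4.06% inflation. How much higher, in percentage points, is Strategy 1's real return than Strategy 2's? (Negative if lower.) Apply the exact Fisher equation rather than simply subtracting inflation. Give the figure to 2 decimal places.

4.56

Strategy 1 real return: 1.128/1.0843 − 1 = 4.030%.
Strategy 2 real return: 1.0351/1.0406 − 1 = -0.529%.
Difference: 4.030 − (-0.529) = 4.559 pp.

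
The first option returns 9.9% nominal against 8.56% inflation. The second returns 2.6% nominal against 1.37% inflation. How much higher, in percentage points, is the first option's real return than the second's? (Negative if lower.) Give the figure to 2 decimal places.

0.02

The first option real return: 1.099/1.0856 − 1 = 1.234%.
The second real return: 1.026/1.0137 − 1 = 1.213%.
Difference: 1.234 − 1.213 = 0.021 pp.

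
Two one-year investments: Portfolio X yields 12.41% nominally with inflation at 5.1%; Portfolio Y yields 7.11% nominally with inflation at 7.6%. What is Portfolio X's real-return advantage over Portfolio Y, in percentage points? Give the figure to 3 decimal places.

Portfolio X real return: 1.1241/1.051 − 1 = 6.9553%.
Portfolio Y real return: 1.0711/1.076 − 1 = -0.4554%.
Difference: 6.9553 − (-0.4554) = 7.4107 pp.

7.411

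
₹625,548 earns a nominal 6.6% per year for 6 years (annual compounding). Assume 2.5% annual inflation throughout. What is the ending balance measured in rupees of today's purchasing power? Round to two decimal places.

₹791,517.78

Nominal value at maturity: ₹625,548 × (1 + 6.6%)^6 ≈ ₹917,917.96.
Price-level factor over 6 years: (1 + 2.5%)^6 ≈ 1.1596934182.
Dividing the nominal maturity value by the price-level factor gives the value in today's money.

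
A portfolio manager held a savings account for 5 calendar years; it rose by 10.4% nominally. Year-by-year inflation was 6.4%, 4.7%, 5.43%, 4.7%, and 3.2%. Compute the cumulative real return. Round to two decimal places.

Cumulative inflation factor: 1.064 × 1.047 × 1.0543 × 1.047 × 1.032 ≈ 1.26905.
Nominal growth factor: 1.10400. Real growth factor = 1.10400 / 1.26905 ≈ 0.86994.
Total real return ≈ -13.0058%.

-13.01%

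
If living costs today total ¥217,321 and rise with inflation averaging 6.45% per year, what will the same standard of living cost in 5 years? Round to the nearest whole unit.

¥297,050

Cumulative price-level factor: (1+6.45%)^5 ≈ 1.3668735160.
The nominal amount required is ¥217,321 scaled up by that factor.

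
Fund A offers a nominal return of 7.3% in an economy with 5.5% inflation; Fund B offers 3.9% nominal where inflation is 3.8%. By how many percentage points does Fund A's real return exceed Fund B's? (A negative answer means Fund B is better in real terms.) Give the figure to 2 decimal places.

Fund A real return: 1.073/1.055 − 1 = 1.706%.
Fund B real return: 1.039/1.038 − 1 = 0.096%.
Difference: 1.706 − 0.096 = 1.610 pp.

1.61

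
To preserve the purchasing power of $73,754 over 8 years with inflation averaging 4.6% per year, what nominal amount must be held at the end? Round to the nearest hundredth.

$105,691.26

Cumulative price-level factor: (1+4.6%)^8 ≈ 1.4330240406.
Multiplying $73,754 by the price-level factor gives the future nominal sum.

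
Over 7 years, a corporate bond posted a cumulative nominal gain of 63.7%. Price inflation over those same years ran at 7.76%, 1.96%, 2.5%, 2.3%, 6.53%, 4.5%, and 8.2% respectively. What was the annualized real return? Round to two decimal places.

Cumulative inflation factor: 1.0776 × 1.0196 × 1.025 × 1.023 × 1.0653 × 1.045 × 1.082 ≈ 1.38772.
Nominal growth factor: 1.63700. Real growth factor = 1.63700 / 1.38772 ≈ 1.17963.
Annualized: 1.17963^(1/7) − 1 ≈ 0.02388.

2.39%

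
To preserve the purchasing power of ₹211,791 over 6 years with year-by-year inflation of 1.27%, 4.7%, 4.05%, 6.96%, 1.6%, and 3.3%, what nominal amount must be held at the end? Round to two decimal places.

₹262,296.50

Cumulative price-level factor: 1.0127 × 1.047 × 1.0405 × 1.0696 × 1.016 × 1.033 ≈ 1.2384685998.
The nominal amount required is ₹211,791 scaled up by that factor.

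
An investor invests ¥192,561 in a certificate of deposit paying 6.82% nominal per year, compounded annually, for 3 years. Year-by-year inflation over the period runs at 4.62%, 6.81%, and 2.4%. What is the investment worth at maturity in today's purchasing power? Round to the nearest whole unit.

Nominal value at maturity: ¥192,561 × (1 + 6.82%)^3 ≈ ¥234,707.
Price-level factor over 3 years: 1.0462 × 1.0681 × 1.024 ≈ 1.1442649293.
The maturity value deflated by that factor is the answer in today's purchasing power.

¥205,116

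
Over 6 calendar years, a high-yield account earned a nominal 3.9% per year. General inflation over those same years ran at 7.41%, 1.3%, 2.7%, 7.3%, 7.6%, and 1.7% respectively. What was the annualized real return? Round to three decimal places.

-0.698%

Cumulative inflation factor: 1.0741 × 1.013 × 1.027 × 1.073 × 1.076 × 1.017 ≈ 1.31207.
Nominal growth factor: 1.25804. Real growth factor = 1.25804 / 1.31207 ≈ 0.95882.
Annualized: 0.95882^(1/6) − 1 ≈ -0.00698.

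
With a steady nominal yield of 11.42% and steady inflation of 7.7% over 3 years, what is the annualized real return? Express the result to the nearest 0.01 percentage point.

With constant rates the annual real return is the same each year: (1+11.42%)/(1+7.7%) − 1 = 0.03454.

3.45%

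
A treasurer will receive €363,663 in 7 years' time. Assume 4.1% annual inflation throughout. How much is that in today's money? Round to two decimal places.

€274,501.05

Price-level factor over 7 years: (1 + 4.1%)^7 ≈ 1.3248146031.
Purchasing power today: €363,663 divided by that factor.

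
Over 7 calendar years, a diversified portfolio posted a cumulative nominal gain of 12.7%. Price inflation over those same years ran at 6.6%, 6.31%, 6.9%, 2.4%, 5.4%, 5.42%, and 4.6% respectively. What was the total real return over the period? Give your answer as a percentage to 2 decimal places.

Cumulative inflation factor: 1.066 × 1.0631 × 1.069 × 1.024 × 1.054 × 1.0542 × 1.046 ≈ 1.44180.
Nominal growth factor: 1.12700. Real growth factor = 1.12700 / 1.44180 ≈ 0.78166.
Total real return ≈ -21.8337%.

-21.83%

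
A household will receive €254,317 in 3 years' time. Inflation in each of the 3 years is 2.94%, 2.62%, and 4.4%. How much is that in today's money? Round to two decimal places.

€230,599.69

Price-level factor over 3 years: 1.0294 × 1.0262 × 1.044 ≈ 1.1028505723.
Purchasing power today: €254,317 divided by that factor.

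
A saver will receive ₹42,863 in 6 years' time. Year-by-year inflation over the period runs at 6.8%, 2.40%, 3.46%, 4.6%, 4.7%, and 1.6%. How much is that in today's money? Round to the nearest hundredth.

₹34,046.06

Price-level factor over 6 years: 1.068 × 1.0240 × 1.0346 × 1.046 × 1.047 × 1.016 ≈ 1.2589710904.
Purchasing power today: ₹42,863 divided by that factor.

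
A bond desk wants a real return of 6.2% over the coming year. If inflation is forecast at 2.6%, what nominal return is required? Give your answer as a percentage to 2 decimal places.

8.96%

By the Fisher equation, 1 + r_nom = (1 + 6.2%)(1 + 2.6%) = 1.062 × 1.026 = 1.089612.
So r_nom = 8.9612%.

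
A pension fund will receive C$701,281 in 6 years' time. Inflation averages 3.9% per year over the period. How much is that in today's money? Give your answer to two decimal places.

Price-level factor over 6 years: (1 + 3.9%)^6 ≈ 1.2580366265.
Purchasing power today: C$701,281 divided by that factor.

C$557,440.84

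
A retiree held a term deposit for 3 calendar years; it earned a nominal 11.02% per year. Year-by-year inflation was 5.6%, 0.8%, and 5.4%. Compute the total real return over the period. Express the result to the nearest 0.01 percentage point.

Cumulative inflation factor: 1.056 × 1.008 × 1.054 ≈ 1.12193.
Nominal growth factor: 1.36837. Real growth factor = 1.36837 / 1.12193 ≈ 1.21966.
Total real return ≈ 21.9660%.

21.97%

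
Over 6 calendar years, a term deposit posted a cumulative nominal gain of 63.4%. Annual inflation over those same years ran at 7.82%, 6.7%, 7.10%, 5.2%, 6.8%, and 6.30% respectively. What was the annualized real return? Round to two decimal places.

1.76%

Cumulative inflation factor: 1.0782 × 1.067 × 1.0710 × 1.052 × 1.068 × 1.0630 ≈ 1.47154.
Nominal growth factor: 1.63400. Real growth factor = 1.63400 / 1.47154 ≈ 1.11040.
Annualized: 1.11040^(1/6) − 1 ≈ 0.01761.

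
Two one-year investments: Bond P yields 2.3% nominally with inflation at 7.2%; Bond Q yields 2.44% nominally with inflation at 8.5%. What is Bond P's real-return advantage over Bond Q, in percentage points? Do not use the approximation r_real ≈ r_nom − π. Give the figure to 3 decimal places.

Bond P real return: 1.023/1.072 − 1 = -4.5709%.
Bond Q real return: 1.0244/1.085 − 1 = -5.5853%.
Difference: -4.5709 − (-5.5853) = 1.0144 pp.

1.014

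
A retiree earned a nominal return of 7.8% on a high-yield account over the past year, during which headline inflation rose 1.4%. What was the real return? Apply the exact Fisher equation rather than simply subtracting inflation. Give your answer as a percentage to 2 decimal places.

6.31%

Real return via the Fisher equation: (1 + 7.8%)/(1 + 1.4%) − 1 = 1.078/1.014 − 1 ≈ 0.06312.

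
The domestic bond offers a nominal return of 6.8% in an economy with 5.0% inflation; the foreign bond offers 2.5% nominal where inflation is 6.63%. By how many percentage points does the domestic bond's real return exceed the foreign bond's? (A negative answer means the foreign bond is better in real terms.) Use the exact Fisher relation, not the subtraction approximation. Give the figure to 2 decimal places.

The domestic bond real return: 1.068/1.050 − 1 = 1.714%.
The foreign bond real return: 1.025/1.0663 − 1 = -3.873%.
Difference: 1.714 − (-3.873) = 5.587 pp.

5.59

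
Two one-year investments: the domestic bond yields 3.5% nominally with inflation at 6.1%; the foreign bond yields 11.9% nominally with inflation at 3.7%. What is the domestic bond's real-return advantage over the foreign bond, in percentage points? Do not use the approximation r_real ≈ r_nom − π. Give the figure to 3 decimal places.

-10.358

The domestic bond real return: 1.035/1.061 − 1 = -2.4505%.
The foreign bond real return: 1.119/1.037 − 1 = 7.9074%.
Difference: -2.4505 − 7.9074 = -10.3579 pp.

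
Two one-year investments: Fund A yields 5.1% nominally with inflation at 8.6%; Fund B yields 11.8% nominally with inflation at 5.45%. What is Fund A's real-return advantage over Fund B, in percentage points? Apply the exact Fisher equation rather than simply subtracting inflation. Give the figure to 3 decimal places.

-9.245

Fund A real return: 1.051/1.086 − 1 = -3.2228%.
Fund B real return: 1.118/1.0545 − 1 = 6.0218%.
Difference: -3.2228 − 6.0218 = -9.2446 pp.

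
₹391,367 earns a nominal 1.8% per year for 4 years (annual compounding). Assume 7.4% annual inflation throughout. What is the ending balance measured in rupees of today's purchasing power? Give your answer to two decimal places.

₹315,906.23

Nominal value at maturity: ₹391,367 × (1 + 1.8%)^4 ≈ ₹420,315.41.
Price-level factor over 4 years: (1 + 7.4%)^4 ≈ 1.3305068826.
Dividing the nominal maturity value by the price-level factor gives the value in today's money.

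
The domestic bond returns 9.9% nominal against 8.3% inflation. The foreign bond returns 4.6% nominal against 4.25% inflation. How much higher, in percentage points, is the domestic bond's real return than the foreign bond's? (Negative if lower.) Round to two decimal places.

The domestic bond real return: 1.099/1.083 − 1 = 1.477%.
The foreign bond real return: 1.046/1.0425 − 1 = 0.336%.
Difference: 1.477 − 0.336 = 1.141 pp.

1.14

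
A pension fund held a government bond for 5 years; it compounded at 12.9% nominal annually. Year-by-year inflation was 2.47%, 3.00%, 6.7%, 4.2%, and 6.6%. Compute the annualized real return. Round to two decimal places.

Cumulative inflation factor: 1.0247 × 1.0300 × 1.067 × 1.042 × 1.066 ≈ 1.25090.
Nominal growth factor: 1.83430. Real growth factor = 1.83430 / 1.25090 ≈ 1.46638.
Annualized: 1.46638^(1/5) − 1 ≈ 0.07957.

7.96%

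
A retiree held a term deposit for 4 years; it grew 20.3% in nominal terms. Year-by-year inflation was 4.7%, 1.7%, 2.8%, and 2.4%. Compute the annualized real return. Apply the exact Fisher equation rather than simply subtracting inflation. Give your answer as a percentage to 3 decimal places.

Cumulative inflation factor: 1.047 × 1.017 × 1.028 × 1.024 ≈ 1.12088.
Nominal growth factor: 1.20300. Real growth factor = 1.20300 / 1.12088 ≈ 1.07326.
Annualized: 1.07326^(1/4) − 1 ≈ 0.01783.

1.783%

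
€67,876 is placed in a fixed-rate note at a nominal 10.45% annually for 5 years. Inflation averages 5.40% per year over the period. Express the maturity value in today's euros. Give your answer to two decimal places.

Nominal value at maturity: €67,876 × (1 + 10.45%)^5 ≈ €111,569.33.
Price-level factor over 5 years: (1 + 5.40%)^5 ≈ 1.3007776144.
Dividing the nominal maturity value by the price-level factor gives the value in today's money.

€85,771.26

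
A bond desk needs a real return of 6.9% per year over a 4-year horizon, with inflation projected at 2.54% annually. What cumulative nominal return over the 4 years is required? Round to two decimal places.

44.37%

Required annual nominal rate: (1+6.9%)(1+2.54%) − 1 = 9.61526%.
Cumulative over 4 years: (1 + 0.0961526)^4 − 1 ≈ 0.44372.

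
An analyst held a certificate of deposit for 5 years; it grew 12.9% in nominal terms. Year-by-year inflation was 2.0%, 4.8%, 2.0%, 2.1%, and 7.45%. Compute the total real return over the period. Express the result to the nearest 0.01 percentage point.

Cumulative inflation factor: 1.020 × 1.048 × 1.020 × 1.021 × 1.0745 ≈ 1.19617.
Nominal growth factor: 1.12900. Real growth factor = 1.12900 / 1.19617 ≈ 0.94384.
Total real return ≈ -5.6156%.

-5.62%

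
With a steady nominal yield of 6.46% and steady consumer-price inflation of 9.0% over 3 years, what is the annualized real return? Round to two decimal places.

-2.33%

With constant rates the annual real return is the same each year: (1+6.46%)/(1+9.0%) − 1 = -0.02330.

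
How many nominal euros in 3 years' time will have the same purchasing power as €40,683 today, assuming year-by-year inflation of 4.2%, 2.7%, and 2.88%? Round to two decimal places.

Cumulative price-level factor: 1.042 × 1.027 × 1.0288 = 1.1009538592.
Multiplying €40,683 by the price-level factor gives the future nominal sum.

€44,790.11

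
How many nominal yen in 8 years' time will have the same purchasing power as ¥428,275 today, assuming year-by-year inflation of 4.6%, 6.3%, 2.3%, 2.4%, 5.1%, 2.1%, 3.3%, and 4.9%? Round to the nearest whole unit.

¥580,053

Cumulative price-level factor: 1.046 × 1.063 × 1.023 × 1.024 × 1.051 × 1.021 × 1.033 × 1.049 ≈ 1.3543933328.
Multiplying ¥428,275 by the price-level factor gives the future nominal sum.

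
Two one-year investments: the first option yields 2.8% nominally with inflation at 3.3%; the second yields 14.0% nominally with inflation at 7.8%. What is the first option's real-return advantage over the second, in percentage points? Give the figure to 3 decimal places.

-6.235

The first option real return: 1.028/1.033 − 1 = -0.4840%.
The second real return: 1.140/1.078 − 1 = 5.7514%.
Difference: -0.4840 − 5.7514 = -6.2354 pp.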